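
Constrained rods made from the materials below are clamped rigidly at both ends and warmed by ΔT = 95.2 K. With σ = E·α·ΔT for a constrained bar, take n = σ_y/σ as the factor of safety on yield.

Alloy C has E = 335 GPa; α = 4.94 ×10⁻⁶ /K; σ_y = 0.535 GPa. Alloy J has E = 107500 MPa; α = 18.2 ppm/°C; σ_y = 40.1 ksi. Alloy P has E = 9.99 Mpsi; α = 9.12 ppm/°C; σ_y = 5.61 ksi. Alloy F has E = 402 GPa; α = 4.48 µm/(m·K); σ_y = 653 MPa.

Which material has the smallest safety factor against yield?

alloy P

Converting E to GPa, α to ×10⁻⁶/K, σ_y to MPa, then σ and n for each:
  alloy C: E = 335.0, α = 4.94, σ_y = 535.0 → σ = 158 MPa, n = 3.40
  alloy J: E = 107.5, α = 18.2, σ_y = 276.5 → σ = 186 MPa, n = 1.48
  alloy P: E = 68.88, α = 9.12, σ_y = 38.68 → σ = 59.8 MPa, n = 0.647
  alloy F: E = 402.0, α = 4.48, σ_y = 653.0 → σ = 171 MPa, n = 3.81
Smallest n: alloy P with n = 0.647.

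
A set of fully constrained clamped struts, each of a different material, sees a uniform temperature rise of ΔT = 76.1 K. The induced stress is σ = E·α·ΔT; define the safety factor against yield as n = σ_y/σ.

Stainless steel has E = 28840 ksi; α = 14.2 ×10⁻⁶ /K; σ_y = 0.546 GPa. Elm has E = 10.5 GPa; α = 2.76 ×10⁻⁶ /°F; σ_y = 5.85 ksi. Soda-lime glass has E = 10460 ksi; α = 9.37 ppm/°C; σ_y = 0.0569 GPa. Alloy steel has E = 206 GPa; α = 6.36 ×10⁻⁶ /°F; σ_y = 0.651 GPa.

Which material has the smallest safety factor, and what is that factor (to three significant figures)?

In consistent units (E in GPa, α in ×10⁻⁶/K, σ_y in MPa):
  stainless steel: E = 198.8, α = 14.2, σ_y = 546.0 → σ = 215 MPa, n = 2.54
  elm: E = 10.50, α = 4.97, σ_y = 40.33 → σ = 3.97 MPa, n = 10.2
  soda-lime glass: E = 72.12, α = 9.37, σ_y = 56.90 → σ = 51.4 MPa, n = 1.11
  alloy steel: E = 206.0, α = 11.4, σ_y = 651.0 → σ = 179 MPa, n = 3.63
The minimum is soda-lime glass at n = 1.11.

soda-lime glass, n = 1.11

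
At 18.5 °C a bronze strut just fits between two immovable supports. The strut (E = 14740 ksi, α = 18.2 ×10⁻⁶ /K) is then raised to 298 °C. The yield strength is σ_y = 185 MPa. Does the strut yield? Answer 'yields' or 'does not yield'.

yields

E = 14740 ksi = 101.6 GPa.
ΔT = 279.5 K. Constrained thermal stress σ = E·α·ΔT = 101.6×10³ MPa × 18.2×10⁻⁶ × 279.5 = 517 MPa (compressive).
Compare to σ_y = 185 MPa: σ ≥ σ_y, so it yields.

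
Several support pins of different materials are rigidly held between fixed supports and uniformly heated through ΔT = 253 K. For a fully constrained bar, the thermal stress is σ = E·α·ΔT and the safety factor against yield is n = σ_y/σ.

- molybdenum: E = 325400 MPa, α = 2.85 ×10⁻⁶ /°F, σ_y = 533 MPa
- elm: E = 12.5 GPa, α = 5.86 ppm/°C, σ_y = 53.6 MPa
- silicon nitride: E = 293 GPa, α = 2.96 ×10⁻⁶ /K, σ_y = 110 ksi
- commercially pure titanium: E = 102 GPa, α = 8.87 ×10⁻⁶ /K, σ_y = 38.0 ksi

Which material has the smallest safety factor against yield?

commercially pure titanium

Converting E to GPa, α to ×10⁻⁶/K, σ_y to MPa, then σ and n for each:
  molybdenum: E = 325.4, α = 5.13, σ_y = 533.0 → σ = 422 MPa, n = 1.26
  elm: E = 12.50, α = 5.86, σ_y = 53.60 → σ = 18.5 MPa, n = 2.89
  silicon nitride: E = 293.0, α = 2.96, σ_y = 758.4 → σ = 219 MPa, n = 3.46
  commercially pure titanium: E = 102.0, α = 8.87, σ_y = 262.0 → σ = 229 MPa, n = 1.14
Commercially pure titanium has the lowest safety factor, n = 1.14.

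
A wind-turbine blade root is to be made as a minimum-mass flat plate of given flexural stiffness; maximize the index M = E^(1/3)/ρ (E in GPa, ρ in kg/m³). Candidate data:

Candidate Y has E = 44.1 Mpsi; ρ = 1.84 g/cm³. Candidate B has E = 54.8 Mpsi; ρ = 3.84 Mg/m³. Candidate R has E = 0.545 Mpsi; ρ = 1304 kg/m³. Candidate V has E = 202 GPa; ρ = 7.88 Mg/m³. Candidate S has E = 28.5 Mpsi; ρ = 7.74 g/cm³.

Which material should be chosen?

Normalizing units and computing the index:
  candidate Y: E = 304.1 GPa, ρ = 1840 kg/m³
  candidate B: E = 377.8 GPa, ρ = 3840 kg/m³
  candidate R: E = 3.758 GPa, ρ = 1304 kg/m³
  candidate V: E = 202.0 GPa, ρ = 7880 kg/m³
  candidate S: E = 196.5 GPa, ρ = 7740 kg/m³
  candidate Y: M = 3.65×10⁻³
  candidate B: M = 1.88×10⁻³
  candidate R: M = 1.19×10⁻³
  candidate S: M = 0.751×10⁻³
  candidate V: M = 0.745×10⁻³
Highest index: candidate Y.

candidate Y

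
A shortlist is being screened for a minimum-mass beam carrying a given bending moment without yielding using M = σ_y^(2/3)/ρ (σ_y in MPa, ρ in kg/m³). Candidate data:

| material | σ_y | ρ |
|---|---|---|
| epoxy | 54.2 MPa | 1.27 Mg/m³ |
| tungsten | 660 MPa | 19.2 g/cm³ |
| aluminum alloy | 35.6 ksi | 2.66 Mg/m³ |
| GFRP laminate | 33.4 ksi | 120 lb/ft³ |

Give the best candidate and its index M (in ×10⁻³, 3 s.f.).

GFRP laminate, M = 19.5×10⁻³

Normalizing units and computing the index:
  epoxy: σ_y = 54.20 MPa, ρ = 1270 kg/m³
  tungsten: σ_y = 660.0 MPa, ρ = 19200 kg/m³
  aluminum alloy: σ_y = 245.5 MPa, ρ = 2660 kg/m³
  GFRP laminate: σ_y = 230.3 MPa, ρ = 1922 kg/m³
  GFRP laminate: M = 19.5×10⁻³
  aluminum alloy: M = 14.7×10⁻³
  epoxy: M = 11.3×10⁻³
  tungsten: M = 3.95×10⁻³
GFRP laminate has the largest M.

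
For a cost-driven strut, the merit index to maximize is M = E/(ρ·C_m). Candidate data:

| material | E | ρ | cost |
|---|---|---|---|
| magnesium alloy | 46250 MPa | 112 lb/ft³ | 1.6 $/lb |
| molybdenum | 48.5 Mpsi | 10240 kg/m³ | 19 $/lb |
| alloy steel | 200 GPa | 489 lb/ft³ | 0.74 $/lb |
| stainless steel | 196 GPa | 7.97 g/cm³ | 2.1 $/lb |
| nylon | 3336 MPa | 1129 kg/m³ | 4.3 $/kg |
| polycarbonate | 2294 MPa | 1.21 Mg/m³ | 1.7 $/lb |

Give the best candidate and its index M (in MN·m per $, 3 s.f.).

alloy steel, M = 15.7 MN·m per $

Normalizing units and computing the index:
  magnesium alloy: E = 46.25 GPa, ρ = 1794 kg/m³, cost = 3.527 $/kg
  molybdenum: E = 334.4 GPa, ρ = 10240 kg/m³, cost = 41.89 $/kg
  alloy steel: E = 200.0 GPa, ρ = 7833 kg/m³, cost = 1.631 $/kg
  stainless steel: E = 196.0 GPa, ρ = 7970 kg/m³, cost = 4.630 $/kg
  nylon: E = 3.336 GPa, ρ = 1129 kg/m³, cost = 4.300 $/kg
  polycarbonate: E = 2.294 GPa, ρ = 1210 kg/m³, cost = 3.748 $/kg
  alloy steel: M = 15.7 MN·m per $
  magnesium alloy: M = 7.31 MN·m per $
  stainless steel: M = 5.31 MN·m per $
  molybdenum: M = 0.780 MN·m per $
  nylon: M = 0.687 MN·m per $
  polycarbonate: M = 0.506 MN·m per $
Alloy steel ranks first.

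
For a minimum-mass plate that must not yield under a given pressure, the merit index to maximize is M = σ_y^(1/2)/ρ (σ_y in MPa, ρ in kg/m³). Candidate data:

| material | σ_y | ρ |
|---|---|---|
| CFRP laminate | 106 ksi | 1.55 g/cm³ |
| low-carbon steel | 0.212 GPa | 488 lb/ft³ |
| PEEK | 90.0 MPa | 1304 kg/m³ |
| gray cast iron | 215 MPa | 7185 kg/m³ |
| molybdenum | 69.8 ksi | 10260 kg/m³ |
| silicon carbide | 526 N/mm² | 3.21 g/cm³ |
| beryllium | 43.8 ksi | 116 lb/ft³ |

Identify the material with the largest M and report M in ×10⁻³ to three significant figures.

Putting every candidate on a common basis:
  CFRP laminate: σ_y = 730.8 MPa, ρ = 1550 kg/m³
  low-carbon steel: σ_y = 212.0 MPa, ρ = 7817 kg/m³
  PEEK: σ_y = 90.00 MPa, ρ = 1304 kg/m³
  gray cast iron: σ_y = 215.0 MPa, ρ = 7185 kg/m³
  molybdenum: σ_y = 481.3 MPa, ρ = 10260 kg/m³
  silicon carbide: σ_y = 526.0 MPa, ρ = 3210 kg/m³
  beryllium: σ_y = 302.0 MPa, ρ = 1858 kg/m³
  CFRP laminate: M = 17.4×10⁻³
  beryllium: M = 9.35×10⁻³
  PEEK: M = 7.28×10⁻³
  silicon carbide: M = 7.14×10⁻³
  molybdenum: M = 2.14×10⁻³
  gray cast iron: M = 2.04×10⁻³
  low-carbon steel: M = 1.86×10⁻³
CFRP laminate ranks first.

CFRP laminate, M = 17.4×10⁻³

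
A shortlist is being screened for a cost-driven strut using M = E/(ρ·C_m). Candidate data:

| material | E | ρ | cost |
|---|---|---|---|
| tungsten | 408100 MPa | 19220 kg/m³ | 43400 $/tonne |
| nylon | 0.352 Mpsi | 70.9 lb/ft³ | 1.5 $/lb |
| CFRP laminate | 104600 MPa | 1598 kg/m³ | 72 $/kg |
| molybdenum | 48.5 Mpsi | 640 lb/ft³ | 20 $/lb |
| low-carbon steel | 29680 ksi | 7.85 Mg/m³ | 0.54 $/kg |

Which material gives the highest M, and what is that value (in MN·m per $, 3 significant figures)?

Convert each candidate to consistent units, then evaluate M:
  tungsten: E = 408.1 GPa, ρ = 19220 kg/m³, cost = 43.40 $/kg
  nylon: E = 2.427 GPa, ρ = 1136 kg/m³, cost = 3.307 $/kg
  CFRP laminate: E = 104.6 GPa, ρ = 1598 kg/m³, cost = 72.00 $/kg
  molybdenum: E = 334.4 GPa, ρ = 10250 kg/m³, cost = 44.09 $/kg
  low-carbon steel: E = 204.6 GPa, ρ = 7850 kg/m³, cost = 0.5400 $/kg
  low-carbon steel: M = 48.3 MN·m per $
  CFRP laminate: M = 0.909 MN·m per $
  molybdenum: M = 0.740 MN·m per $
  nylon: M = 0.646 MN·m per $
  tungsten: M = 0.489 MN·m per $
Low-carbon steel ranks first.

low-carbon steel, M = 48.3 MN·m per $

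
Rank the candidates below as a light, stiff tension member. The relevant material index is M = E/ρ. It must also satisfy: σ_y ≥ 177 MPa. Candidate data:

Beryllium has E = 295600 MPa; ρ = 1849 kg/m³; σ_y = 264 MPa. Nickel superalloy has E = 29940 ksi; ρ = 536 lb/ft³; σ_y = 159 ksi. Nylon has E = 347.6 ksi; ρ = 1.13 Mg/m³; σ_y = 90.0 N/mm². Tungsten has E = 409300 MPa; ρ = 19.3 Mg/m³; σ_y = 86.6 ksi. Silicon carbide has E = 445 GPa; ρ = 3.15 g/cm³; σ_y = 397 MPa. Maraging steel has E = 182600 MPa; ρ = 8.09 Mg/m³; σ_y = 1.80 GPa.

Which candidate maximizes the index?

beryllium

Screen on constraints: σ_y ≥ 177 MPa. Survivors: beryllium, nickel superalloy, tungsten, silicon carbide, maraging steel.
Convert each candidate to consistent units, then evaluate M:
  beryllium: E = 295.6 GPa, ρ = 1849 kg/m³
  nickel superalloy: E = 206.4 GPa, ρ = 8586 kg/m³
  tungsten: E = 409.3 GPa, ρ = 19300 kg/m³
  silicon carbide: E = 445.0 GPa, ρ = 3150 kg/m³
  maraging steel: E = 182.6 GPa, ρ = 8090 kg/m³
  beryllium: M = 160 MN·m/kg
  silicon carbide: M = 141 MN·m/kg
  nickel superalloy: M = 24.0 MN·m/kg
  maraging steel: M = 22.6 MN·m/kg
  tungsten: M = 21.2 MN·m/kg
Beryllium has the largest M.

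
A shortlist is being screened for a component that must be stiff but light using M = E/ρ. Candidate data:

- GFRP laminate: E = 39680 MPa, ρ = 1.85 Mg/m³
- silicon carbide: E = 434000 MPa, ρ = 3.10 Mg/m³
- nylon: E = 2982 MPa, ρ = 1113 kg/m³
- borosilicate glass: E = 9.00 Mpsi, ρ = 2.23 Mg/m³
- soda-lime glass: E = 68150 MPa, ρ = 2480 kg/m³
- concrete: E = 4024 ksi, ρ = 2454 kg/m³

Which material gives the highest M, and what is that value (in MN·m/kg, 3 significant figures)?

silicon carbide, M = 140 MN·m/kg

Convert each candidate to consistent units, then evaluate M:
  GFRP laminate: E = 39.68 GPa, ρ = 1850 kg/m³
  silicon carbide: E = 434.0 GPa, ρ = 3100 kg/m³
  nylon: E = 2.982 GPa, ρ = 1113 kg/m³
  borosilicate glass: E = 62.05 GPa, ρ = 2230 kg/m³
  soda-lime glass: E = 68.15 GPa, ρ = 2480 kg/m³
  concrete: E = 27.74 GPa, ρ = 2454 kg/m³
  silicon carbide: M = 140 MN·m/kg
  borosilicate glass: M = 27.8 MN·m/kg
  soda-lime glass: M = 27.5 MN·m/kg
  GFRP laminate: M = 21.4 MN·m/kg
  concrete: M = 11.3 MN·m/kg
  nylon: M = 2.68 MN·m/kg
Silicon carbide ranks first.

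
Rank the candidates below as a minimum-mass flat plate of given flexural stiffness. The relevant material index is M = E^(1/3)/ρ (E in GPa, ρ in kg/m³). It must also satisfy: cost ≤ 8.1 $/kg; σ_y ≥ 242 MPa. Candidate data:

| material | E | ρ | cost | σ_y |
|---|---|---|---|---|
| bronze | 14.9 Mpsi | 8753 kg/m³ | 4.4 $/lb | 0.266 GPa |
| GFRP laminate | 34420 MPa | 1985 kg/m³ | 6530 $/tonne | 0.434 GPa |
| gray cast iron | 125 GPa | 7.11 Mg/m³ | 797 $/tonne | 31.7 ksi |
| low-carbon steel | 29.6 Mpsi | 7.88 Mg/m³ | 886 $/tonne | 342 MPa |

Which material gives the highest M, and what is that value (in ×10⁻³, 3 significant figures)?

GFRP laminate, M = 1.64×10⁻³

Screen on constraints: cost ≤ 8.1 $/kg; σ_y ≥ 242 MPa. Survivors: GFRP laminate, low-carbon steel.
Putting every candidate on a common basis:
  GFRP laminate: E = 34.42 GPa, ρ = 1985 kg/m³
  low-carbon steel: E = 204.1 GPa, ρ = 7880 kg/m³
  GFRP laminate: M = 1.64×10⁻³
  low-carbon steel: M = 0.747×10⁻³
GFRP laminate has the largest M.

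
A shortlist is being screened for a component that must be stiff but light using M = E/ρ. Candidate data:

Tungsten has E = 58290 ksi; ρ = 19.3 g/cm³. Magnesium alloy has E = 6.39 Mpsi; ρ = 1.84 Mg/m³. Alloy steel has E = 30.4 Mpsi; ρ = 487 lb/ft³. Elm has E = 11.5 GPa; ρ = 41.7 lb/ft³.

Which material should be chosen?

alloy steel

Normalizing units and computing the index:
  tungsten: E = 401.9 GPa, ρ = 19300 kg/m³
  magnesium alloy: E = 44.06 GPa, ρ = 1840 kg/m³
  alloy steel: E = 209.6 GPa, ρ = 7801 kg/m³
  elm: E = 11.50 GPa, ρ = 668.0 kg/m³
  alloy steel: M = 26.9 MN·m/kg
  magnesium alloy: M = 23.9 MN·m/kg
  tungsten: M = 20.8 MN·m/kg
  elm: M = 17.2 MN·m/kg
The maximum is for alloy steel.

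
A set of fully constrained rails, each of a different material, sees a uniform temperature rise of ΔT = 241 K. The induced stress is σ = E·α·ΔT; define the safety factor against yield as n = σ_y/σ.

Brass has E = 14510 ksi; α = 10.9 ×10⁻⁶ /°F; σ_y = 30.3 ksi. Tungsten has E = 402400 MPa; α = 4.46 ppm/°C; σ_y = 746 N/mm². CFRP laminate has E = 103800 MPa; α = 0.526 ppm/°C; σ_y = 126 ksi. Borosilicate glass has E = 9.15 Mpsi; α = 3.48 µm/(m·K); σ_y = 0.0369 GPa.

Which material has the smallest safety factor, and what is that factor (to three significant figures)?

brass, n = 0.442

Per material, after unit conversion:
  brass: E = 100.0, α = 19.6, σ_y = 208.9 → σ = 473 MPa, n = 0.442
  tungsten: E = 402.4, α = 4.46, σ_y = 746.0 → σ = 433 MPa, n = 1.72
  CFRP laminate: E = 103.8, α = 0.526, σ_y = 868.7 → σ = 13.2 MPa, n = 66.0
  borosilicate glass: E = 63.09, α = 3.48, σ_y = 36.90 → σ = 52.9 MPa, n = 0.697
Smallest n: brass with n = 0.442.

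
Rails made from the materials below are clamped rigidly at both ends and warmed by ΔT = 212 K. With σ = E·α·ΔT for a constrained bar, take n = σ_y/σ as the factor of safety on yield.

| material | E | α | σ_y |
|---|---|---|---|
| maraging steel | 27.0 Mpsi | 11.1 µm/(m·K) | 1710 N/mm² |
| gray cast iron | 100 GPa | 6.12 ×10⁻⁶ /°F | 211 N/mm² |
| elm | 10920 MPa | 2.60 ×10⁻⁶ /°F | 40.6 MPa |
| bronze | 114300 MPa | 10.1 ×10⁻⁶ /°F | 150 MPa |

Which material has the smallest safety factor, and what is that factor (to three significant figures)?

bronze, n = 0.340

In consistent units (E in GPa, α in ×10⁻⁶/K, σ_y in MPa):
  maraging steel: E = 186.2, α = 11.1, σ_y = 1710 → σ = 438 MPa, n = 3.90
  gray cast iron: E = 100.0, α = 11.0, σ_y = 211.0 → σ = 234 MPa, n = 0.903
  elm: E = 10.92, α = 4.68, σ_y = 40.60 → σ = 10.8 MPa, n = 3.75
  bronze: E = 114.3, α = 18.2, σ_y = 150.0 → σ = 441 MPa, n = 0.340
Bronze has the lowest safety factor, n = 0.340.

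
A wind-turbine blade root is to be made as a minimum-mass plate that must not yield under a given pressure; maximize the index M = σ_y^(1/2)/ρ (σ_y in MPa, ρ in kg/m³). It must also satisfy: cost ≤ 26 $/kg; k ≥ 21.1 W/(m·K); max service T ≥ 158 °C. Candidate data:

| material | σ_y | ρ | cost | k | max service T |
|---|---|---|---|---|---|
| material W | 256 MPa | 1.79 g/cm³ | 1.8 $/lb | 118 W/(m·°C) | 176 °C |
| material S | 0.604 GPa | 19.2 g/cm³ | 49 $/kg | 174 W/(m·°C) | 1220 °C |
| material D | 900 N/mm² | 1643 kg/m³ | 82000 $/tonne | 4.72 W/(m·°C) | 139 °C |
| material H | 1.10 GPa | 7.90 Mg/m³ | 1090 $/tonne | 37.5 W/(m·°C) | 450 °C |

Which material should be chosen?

Screen on constraints: cost ≤ 26 $/kg; k ≥ 21.1 W/(m·K); max service T ≥ 158 °C. Survivors: material W, material H.
After converting to SI:
  material W: σ_y = 256.0 MPa, ρ = 1790 kg/m³
  material H: σ_y = 1100 MPa, ρ = 7900 kg/m³
  material W: M = 8.94×10⁻³
  material H: M = 4.20×10⁻³
Highest index: material W.

material W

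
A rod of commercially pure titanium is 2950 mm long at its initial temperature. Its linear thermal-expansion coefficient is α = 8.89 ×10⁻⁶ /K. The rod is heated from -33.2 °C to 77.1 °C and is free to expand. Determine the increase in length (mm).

ΔT = 77.1 − (-33.2) = 110.3 K.
ΔL = α·L₀·ΔT = 8.89×10⁻⁶ × 2950 mm × 110.3 K = 2.89 mm.

2.89 mm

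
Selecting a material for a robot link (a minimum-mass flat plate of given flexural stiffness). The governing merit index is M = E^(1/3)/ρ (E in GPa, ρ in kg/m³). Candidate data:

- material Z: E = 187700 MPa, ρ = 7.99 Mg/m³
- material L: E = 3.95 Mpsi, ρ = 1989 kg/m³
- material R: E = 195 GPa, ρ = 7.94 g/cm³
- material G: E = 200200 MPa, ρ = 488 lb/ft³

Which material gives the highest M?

Putting every candidate on a common basis:
  material Z: E = 187.7 GPa, ρ = 7990 kg/m³
  material L: E = 27.23 GPa, ρ = 1989 kg/m³
  material R: E = 195.0 GPa, ρ = 7940 kg/m³
  material G: E = 200.2 GPa, ρ = 7817 kg/m³
  material L: M = 1.51×10⁻³
  material G: M = 0.748×10⁻³
  material R: M = 0.730×10⁻³
  material Z: M = 0.717×10⁻³
Material L has the largest M.

material L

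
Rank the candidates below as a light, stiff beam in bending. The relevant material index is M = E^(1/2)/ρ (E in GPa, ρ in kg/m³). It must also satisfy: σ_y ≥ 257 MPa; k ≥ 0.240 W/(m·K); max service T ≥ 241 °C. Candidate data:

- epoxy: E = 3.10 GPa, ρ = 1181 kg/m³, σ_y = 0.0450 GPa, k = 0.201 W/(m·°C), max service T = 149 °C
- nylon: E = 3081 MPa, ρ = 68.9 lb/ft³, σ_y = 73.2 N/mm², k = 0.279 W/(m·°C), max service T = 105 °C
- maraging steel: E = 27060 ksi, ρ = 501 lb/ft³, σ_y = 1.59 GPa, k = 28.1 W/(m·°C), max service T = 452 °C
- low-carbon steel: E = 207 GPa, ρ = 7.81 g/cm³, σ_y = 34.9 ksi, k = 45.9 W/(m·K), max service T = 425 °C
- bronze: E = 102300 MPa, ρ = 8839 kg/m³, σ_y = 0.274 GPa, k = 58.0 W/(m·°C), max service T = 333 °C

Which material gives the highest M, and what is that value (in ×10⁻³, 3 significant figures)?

Screen on constraints: σ_y ≥ 257 MPa; k ≥ 0.240 W/(m·K); max service T ≥ 241 °C. Survivors: maraging steel, bronze.
After converting to SI:
  maraging steel: E = 186.6 GPa, ρ = 8025 kg/m³
  bronze: E = 102.3 GPa, ρ = 8839 kg/m³
  maraging steel: M = 1.70×10⁻³
  bronze: M = 1.14×10⁻³
Maraging steel ranks first.

maraging steel, M = 1.70×10⁻³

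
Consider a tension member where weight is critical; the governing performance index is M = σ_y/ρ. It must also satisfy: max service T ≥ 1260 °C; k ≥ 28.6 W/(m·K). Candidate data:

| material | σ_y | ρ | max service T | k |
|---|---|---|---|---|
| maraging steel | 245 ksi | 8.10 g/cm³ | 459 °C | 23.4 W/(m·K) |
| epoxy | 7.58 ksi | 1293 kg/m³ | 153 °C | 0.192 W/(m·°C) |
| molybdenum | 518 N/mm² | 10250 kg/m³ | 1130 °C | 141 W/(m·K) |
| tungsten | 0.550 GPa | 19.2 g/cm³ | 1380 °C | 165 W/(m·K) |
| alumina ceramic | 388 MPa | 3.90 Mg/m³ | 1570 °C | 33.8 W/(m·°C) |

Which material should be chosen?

Screen on constraints: max service T ≥ 1260 °C; k ≥ 28.6 W/(m·K). Survivors: tungsten, alumina ceramic.
After converting to SI:
  tungsten: σ_y = 550.0 MPa, ρ = 19200 kg/m³
  alumina ceramic: σ_y = 388.0 MPa, ρ = 3900 kg/m³
  alumina ceramic: M = 99.5 kN·m/kg
  tungsten: M = 28.6 kN·m/kg
The maximum is for alumina ceramic.

alumina ceramic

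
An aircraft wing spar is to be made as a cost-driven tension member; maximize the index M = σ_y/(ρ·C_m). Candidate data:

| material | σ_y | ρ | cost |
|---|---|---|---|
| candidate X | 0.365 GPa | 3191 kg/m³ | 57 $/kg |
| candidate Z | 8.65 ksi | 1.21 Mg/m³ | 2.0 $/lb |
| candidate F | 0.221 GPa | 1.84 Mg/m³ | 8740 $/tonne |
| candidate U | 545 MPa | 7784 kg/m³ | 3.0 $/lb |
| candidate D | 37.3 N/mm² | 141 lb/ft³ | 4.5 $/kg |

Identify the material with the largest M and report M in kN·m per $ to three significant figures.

candidate F, M = 13.7 kN·m per $

In SI units:
  candidate X: σ_y = 365.0 MPa, ρ = 3191 kg/m³, cost = 57.00 $/kg
  candidate Z: σ_y = 59.64 MPa, ρ = 1210 kg/m³, cost = 4.409 $/kg
  candidate F: σ_y = 221.0 MPa, ρ = 1840 kg/m³, cost = 8.740 $/kg
  candidate U: σ_y = 545.0 MPa, ρ = 7784 kg/m³, cost = 6.614 $/kg
  candidate D: σ_y = 37.30 MPa, ρ = 2259 kg/m³, cost = 4.500 $/kg
  candidate F: M = 13.7 kN·m per $
  candidate Z: M = 11.2 kN·m per $
  candidate U: M = 10.6 kN·m per $
  candidate D: M = 3.67 kN·m per $
  candidate X: M = 2.01 kN·m per $
Candidate F has the largest M.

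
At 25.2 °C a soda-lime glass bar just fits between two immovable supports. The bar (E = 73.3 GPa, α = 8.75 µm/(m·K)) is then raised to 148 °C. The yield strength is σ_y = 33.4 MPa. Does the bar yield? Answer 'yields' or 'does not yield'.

ΔT = 122.8 K. Constrained thermal stress σ = E·α·ΔT = 73.30×10³ MPa × 8.75×10⁻⁶ × 122.8 = 78.8 MPa (compressive).
Compare to σ_y = 33.4 MPa: σ ≥ σ_y, so it yields.

yields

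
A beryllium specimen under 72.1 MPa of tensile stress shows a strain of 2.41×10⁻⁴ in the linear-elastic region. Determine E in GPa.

299 GPa

E = σ/ε = 72.1 MPa / 2.41×10⁻⁴ = 299200 MPa = 299 GPa.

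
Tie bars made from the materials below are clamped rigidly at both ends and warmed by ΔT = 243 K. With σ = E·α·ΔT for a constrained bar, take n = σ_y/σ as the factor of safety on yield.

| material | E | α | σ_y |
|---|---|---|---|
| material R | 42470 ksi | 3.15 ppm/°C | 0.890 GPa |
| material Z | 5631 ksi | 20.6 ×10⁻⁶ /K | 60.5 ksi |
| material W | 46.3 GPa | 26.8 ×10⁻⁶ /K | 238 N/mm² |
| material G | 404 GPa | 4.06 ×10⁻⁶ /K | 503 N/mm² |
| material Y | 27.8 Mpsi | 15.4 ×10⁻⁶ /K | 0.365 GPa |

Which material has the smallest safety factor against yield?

material Y

Converting E to GPa, α to ×10⁻⁶/K, σ_y to MPa, then σ and n for each:
  material R: E = 292.8, α = 3.15, σ_y = 890.0 → σ = 224 MPa, n = 3.97
  material Z: E = 38.82, α = 20.6, σ_y = 417.1 → σ = 194 MPa, n = 2.15
  material W: E = 46.30, α = 26.8, σ_y = 238.0 → σ = 302 MPa, n = 0.789
  material G: E = 404.0, α = 4.06, σ_y = 503.0 → σ = 399 MPa, n = 1.26
  material Y: E = 191.7, α = 15.4, σ_y = 365.0 → σ = 717 MPa, n = 0.509
Material Y has the lowest safety factor, n = 0.509.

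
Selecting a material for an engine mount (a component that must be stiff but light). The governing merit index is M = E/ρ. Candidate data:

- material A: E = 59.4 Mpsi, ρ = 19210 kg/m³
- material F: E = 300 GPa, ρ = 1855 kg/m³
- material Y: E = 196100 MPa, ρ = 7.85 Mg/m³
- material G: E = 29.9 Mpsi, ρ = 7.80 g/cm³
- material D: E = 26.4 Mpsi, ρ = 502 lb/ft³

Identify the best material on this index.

Convert each candidate to consistent units, then evaluate M:
  material A: E = 409.5 GPa, ρ = 19210 kg/m³
  material F: E = 300.0 GPa, ρ = 1855 kg/m³
  material Y: E = 196.1 GPa, ρ = 7850 kg/m³
  material G: E = 206.2 GPa, ρ = 7800 kg/m³
  material D: E = 182.0 GPa, ρ = 8041 kg/m³
  material F: M = 162 MN·m/kg
  material G: M = 26.4 MN·m/kg
  material Y: M = 25.0 MN·m/kg
  material D: M = 22.6 MN·m/kg
  material A: M = 21.3 MN·m/kg
Material F has the largest M.

material F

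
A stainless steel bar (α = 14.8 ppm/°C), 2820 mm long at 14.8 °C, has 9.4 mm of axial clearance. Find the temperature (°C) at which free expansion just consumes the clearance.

α·L₀·ΔT = 9.4 mm ⇒ ΔT = 9.4 / (14.8×10⁻⁶ × 2820.0) = 225.2 K.
T = 14.8 + 225.2 = 240.0 °C.

240 °C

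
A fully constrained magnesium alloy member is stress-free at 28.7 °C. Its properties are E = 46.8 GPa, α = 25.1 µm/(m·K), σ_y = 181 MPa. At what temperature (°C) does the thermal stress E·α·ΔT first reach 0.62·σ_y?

E·α·ΔT = 112.2 MPa ⇒ ΔT = 112.2 / (46.80×10³ × 25.1×10⁻⁶) = 95.53 K.
T = 28.7 + 95.53 = 124.2 °C.

124 °C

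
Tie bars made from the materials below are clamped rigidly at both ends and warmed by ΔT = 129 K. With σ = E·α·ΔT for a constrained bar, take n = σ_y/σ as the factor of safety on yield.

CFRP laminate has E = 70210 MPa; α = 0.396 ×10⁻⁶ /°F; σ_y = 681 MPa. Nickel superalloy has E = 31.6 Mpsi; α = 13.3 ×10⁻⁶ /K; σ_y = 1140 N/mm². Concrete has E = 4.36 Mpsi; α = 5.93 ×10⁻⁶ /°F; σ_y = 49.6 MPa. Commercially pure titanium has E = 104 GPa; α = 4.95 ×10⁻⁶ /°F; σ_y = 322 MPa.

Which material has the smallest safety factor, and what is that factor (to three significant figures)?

Converting E to GPa, α to ×10⁻⁶/K, σ_y to MPa, then σ and n for each:
  CFRP laminate: E = 70.21, α = 0.713, σ_y = 681.0 → σ = 6.46 MPa, n = 105
  nickel superalloy: E = 217.9, α = 13.3, σ_y = 1140 → σ = 374 MPa, n = 3.05
  concrete: E = 30.06, α = 10.7, σ_y = 49.60 → σ = 41.4 MPa, n = 1.20
  commercially pure titanium: E = 104.0, α = 8.91, σ_y = 322.0 → σ = 120 MPa, n = 2.69
Concrete has the lowest safety factor, n = 1.20.

concrete, n = 1.20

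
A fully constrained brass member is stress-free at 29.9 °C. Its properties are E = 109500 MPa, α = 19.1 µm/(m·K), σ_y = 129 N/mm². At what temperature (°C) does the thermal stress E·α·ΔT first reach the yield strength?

E = 109500 MPa = 109.5 GPa.
σ_y = 129 N/mm² = 129.0 MPa.
E·α·ΔT = 129.0 MPa ⇒ ΔT = 129.0 / (109.5×10³ × 19.1×10⁻⁶) = 61.68 K.
T = 29.9 + 61.68 = 91.58 °C.

91.6 °C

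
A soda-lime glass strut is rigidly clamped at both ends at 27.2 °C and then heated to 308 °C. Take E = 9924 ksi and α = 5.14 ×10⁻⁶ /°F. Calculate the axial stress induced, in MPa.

E = 9924 ksi = 68.42 GPa.
α = 5.14×10⁻⁶/°F × 9/5 = 9.25×10⁻⁶/K.
ΔT = 280.8 K. Constrained thermal stress σ = E·α·ΔT = 68.42×10³ MPa × 9.25×10⁻⁶ × 280.8 = 178 MPa (compressive).

178 MPa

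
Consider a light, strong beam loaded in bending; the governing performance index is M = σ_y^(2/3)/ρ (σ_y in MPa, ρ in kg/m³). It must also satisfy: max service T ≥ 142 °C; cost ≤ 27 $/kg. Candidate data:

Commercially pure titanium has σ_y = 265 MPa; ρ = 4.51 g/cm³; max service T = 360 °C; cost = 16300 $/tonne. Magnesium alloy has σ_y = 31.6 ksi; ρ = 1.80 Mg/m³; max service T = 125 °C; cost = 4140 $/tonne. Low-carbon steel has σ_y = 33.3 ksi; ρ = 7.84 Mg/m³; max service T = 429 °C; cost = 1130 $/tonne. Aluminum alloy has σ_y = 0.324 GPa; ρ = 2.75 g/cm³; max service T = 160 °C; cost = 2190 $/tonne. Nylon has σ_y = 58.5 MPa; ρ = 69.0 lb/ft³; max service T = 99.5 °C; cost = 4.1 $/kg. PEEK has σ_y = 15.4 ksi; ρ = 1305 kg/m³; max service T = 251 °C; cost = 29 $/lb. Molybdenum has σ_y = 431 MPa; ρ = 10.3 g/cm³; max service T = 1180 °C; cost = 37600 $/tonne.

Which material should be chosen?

aluminum alloy

Screen on constraints: max service T ≥ 142 °C; cost ≤ 27 $/kg. Survivors: commercially pure titanium, low-carbon steel, aluminum alloy.
In SI units:
  commercially pure titanium: σ_y = 265.0 MPa, ρ = 4510 kg/m³
  low-carbon steel: σ_y = 229.6 MPa, ρ = 7840 kg/m³
  aluminum alloy: σ_y = 324.0 MPa, ρ = 2750 kg/m³
  aluminum alloy: M = 17.2×10⁻³
  commercially pure titanium: M = 9.15×10⁻³
  low-carbon steel: M = 4.78×10⁻³
Aluminum alloy ranks first.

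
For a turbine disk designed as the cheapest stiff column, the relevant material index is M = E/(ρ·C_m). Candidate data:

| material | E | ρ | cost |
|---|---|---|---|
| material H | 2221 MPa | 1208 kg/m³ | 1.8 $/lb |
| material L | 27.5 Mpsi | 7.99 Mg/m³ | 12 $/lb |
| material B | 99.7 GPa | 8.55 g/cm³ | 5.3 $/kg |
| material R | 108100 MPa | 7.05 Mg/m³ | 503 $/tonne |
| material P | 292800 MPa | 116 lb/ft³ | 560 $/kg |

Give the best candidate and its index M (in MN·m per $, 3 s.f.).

In SI units:
  material H: E = 2.221 GPa, ρ = 1208 kg/m³, cost = 3.968 $/kg
  material L: E = 189.6 GPa, ρ = 7990 kg/m³, cost = 26.46 $/kg
  material B: E = 99.70 GPa, ρ = 8550 kg/m³, cost = 5.300 $/kg
  material R: E = 108.1 GPa, ρ = 7050 kg/m³, cost = 0.5030 $/kg
  material P: E = 292.8 GPa, ρ = 1858 kg/m³, cost = 560.0 $/kg
  material R: M = 30.5 MN·m per $
  material B: M = 2.20 MN·m per $
  material L: M = 0.897 MN·m per $
  material H: M = 0.463 MN·m per $
  material P: M = 0.281 MN·m per $
The maximum is for material R.

material R, M = 30.5 MN·m per $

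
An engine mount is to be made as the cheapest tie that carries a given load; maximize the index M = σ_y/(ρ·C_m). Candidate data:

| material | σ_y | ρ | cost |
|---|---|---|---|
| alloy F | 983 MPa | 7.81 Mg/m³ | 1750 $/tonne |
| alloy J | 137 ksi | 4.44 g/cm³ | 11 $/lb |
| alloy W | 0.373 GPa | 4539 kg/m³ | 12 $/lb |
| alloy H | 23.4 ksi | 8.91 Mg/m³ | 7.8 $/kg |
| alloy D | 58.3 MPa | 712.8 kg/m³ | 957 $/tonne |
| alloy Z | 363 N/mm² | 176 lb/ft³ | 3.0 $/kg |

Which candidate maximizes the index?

alloy D

After converting to SI:
  alloy F: σ_y = 983.0 MPa, ρ = 7810 kg/m³, cost = 1.750 $/kg
  alloy J: σ_y = 944.6 MPa, ρ = 4440 kg/m³, cost = 24.25 $/kg
  alloy W: σ_y = 373.0 MPa, ρ = 4539 kg/m³, cost = 26.46 $/kg
  alloy H: σ_y = 161.3 MPa, ρ = 8910 kg/m³, cost = 7.800 $/kg
  alloy D: σ_y = 58.30 MPa, ρ = 712.8 kg/m³, cost = 0.9570 $/kg
  alloy Z: σ_y = 363.0 MPa, ρ = 2819 kg/m³, cost = 3.000 $/kg
  alloy D: M = 85.5 kN·m per $
  alloy F: M = 71.9 kN·m per $
  alloy Z: M = 42.9 kN·m per $
  alloy J: M = 8.77 kN·m per $
  alloy W: M = 3.11 kN·m per $
  alloy H: M = 2.32 kN·m per $
The maximum is for alloy D.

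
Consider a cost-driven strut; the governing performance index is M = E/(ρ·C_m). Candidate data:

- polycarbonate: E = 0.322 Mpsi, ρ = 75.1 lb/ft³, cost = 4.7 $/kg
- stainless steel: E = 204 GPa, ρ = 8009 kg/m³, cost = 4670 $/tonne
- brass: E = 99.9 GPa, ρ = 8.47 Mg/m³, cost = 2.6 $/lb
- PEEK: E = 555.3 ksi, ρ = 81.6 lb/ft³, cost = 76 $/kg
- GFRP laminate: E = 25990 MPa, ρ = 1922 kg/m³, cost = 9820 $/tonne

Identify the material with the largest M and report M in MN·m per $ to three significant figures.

In SI units:
  polycarbonate: E = 2.220 GPa, ρ = 1203 kg/m³, cost = 4.700 $/kg
  stainless steel: E = 204.0 GPa, ρ = 8009 kg/m³, cost = 4.670 $/kg
  brass: E = 99.90 GPa, ρ = 8470 kg/m³, cost = 5.732 $/kg
  PEEK: E = 3.829 GPa, ρ = 1307 kg/m³, cost = 76.00 $/kg
  GFRP laminate: E = 25.99 GPa, ρ = 1922 kg/m³, cost = 9.820 $/kg
  stainless steel: M = 5.45 MN·m per $
  brass: M = 2.06 MN·m per $
  GFRP laminate: M = 1.38 MN·m per $
  polycarbonate: M = 0.393 MN·m per $
  PEEK: M = 0.0385 MN·m per $
Stainless steel ranks first.

stainless steel, M = 5.45 MN·m per $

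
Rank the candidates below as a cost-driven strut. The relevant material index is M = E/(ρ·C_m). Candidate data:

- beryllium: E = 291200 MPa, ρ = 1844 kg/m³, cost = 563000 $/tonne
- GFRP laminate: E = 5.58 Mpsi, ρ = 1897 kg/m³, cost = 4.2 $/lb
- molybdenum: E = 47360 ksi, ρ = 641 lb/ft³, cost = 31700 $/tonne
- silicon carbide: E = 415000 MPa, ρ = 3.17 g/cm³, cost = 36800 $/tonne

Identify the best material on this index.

In SI units:
  beryllium: E = 291.2 GPa, ρ = 1844 kg/m³, cost = 563.0 $/kg
  GFRP laminate: E = 38.47 GPa, ρ = 1897 kg/m³, cost = 9.259 $/kg
  molybdenum: E = 326.5 GPa, ρ = 10270 kg/m³, cost = 31.70 $/kg
  silicon carbide: E = 415.0 GPa, ρ = 3170 kg/m³, cost = 36.80 $/kg
  silicon carbide: M = 3.56 MN·m per $
  GFRP laminate: M = 2.19 MN·m per $
  molybdenum: M = 1.00 MN·m per $
  beryllium: M = 0.280 MN·m per $
Highest index: silicon carbide.

silicon carbide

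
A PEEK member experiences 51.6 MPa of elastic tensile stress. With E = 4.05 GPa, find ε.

ε = σ/E = 51.6 / 4050 = 0.0127.

0.0127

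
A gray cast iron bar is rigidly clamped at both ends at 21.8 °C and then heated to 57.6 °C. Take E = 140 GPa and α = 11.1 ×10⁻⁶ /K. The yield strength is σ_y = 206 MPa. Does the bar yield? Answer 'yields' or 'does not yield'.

does not yield

ΔT = 35.80 K. Constrained thermal stress σ = E·α·ΔT = 140.0×10³ MPa × 11.1×10⁻⁶ × 35.80 = 55.6 MPa (compressive).
Compare to σ_y = 206 MPa: σ < σ_y, so it does not yield.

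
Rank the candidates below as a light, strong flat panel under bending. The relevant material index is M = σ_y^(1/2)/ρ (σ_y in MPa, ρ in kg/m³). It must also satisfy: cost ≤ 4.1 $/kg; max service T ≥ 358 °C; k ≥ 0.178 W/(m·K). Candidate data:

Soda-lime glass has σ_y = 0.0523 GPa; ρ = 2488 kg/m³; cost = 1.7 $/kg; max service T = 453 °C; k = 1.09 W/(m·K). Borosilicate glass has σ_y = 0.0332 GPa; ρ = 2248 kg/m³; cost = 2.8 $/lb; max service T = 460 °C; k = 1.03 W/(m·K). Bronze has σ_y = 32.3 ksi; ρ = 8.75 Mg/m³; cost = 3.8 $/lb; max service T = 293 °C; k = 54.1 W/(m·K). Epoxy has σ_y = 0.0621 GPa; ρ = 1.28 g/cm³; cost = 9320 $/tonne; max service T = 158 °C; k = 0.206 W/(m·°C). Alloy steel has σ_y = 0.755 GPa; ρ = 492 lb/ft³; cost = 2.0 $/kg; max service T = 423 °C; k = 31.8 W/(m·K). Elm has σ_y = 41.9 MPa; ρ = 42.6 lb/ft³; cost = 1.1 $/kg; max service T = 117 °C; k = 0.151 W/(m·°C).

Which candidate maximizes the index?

Screen on constraints: cost ≤ 4.1 $/kg; max service T ≥ 358 °C; k ≥ 0.178 W/(m·K). Survivors: soda-lime glass, alloy steel.
Putting every candidate on a common basis:
  soda-lime glass: σ_y = 52.30 MPa, ρ = 2488 kg/m³
  alloy steel: σ_y = 755.0 MPa, ρ = 7881 kg/m³
  alloy steel: M = 3.49×10⁻³
  soda-lime glass: M = 2.91×10⁻³
The maximum is for alloy steel.

alloy steel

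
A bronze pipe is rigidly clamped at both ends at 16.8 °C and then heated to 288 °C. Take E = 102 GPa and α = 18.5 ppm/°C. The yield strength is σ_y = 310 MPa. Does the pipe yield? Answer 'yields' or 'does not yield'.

yields

ΔT = 271.2 K. Constrained thermal stress σ = E·α·ΔT = 102.0×10³ MPa × 18.5×10⁻⁶ × 271.2 = 512 MPa (compressive).
Compare to σ_y = 310 MPa: σ ≥ σ_y, so it yields.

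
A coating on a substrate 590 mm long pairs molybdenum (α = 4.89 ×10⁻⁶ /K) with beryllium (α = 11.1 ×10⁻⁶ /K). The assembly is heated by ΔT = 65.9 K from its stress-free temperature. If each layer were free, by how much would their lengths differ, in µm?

Δα = |4.89 − 11.1|×10⁻⁶/K = 6.21×10⁻⁶/K.
ΔL_mismatch = Δα·L·ΔT = 6.21×10⁻⁶ × 590.0 mm × 65.9 K = 241 µm.

241 µm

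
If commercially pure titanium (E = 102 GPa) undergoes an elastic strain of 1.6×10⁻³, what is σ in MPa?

163 MPa

σ = E·ε = 102000 MPa × 1.6×10⁻³ = 163 MPa.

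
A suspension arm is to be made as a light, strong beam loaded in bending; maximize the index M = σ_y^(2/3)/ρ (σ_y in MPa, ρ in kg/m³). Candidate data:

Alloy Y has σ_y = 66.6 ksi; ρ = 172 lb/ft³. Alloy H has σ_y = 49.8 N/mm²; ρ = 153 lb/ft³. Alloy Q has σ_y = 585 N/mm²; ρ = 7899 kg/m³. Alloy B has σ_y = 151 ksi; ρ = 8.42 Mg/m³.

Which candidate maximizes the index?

Convert each candidate to consistent units, then evaluate M:
  alloy Y: σ_y = 459.2 MPa, ρ = 2755 kg/m³
  alloy H: σ_y = 49.80 MPa, ρ = 2451 kg/m³
  alloy Q: σ_y = 585.0 MPa, ρ = 7899 kg/m³
  alloy B: σ_y = 1041 MPa, ρ = 8420 kg/m³
  alloy Y: M = 21.6×10⁻³
  alloy B: M = 12.2×10⁻³
  alloy Q: M = 8.86×10⁻³
  alloy H: M = 5.52×10⁻³
Alloy Y ranks first.

alloy Y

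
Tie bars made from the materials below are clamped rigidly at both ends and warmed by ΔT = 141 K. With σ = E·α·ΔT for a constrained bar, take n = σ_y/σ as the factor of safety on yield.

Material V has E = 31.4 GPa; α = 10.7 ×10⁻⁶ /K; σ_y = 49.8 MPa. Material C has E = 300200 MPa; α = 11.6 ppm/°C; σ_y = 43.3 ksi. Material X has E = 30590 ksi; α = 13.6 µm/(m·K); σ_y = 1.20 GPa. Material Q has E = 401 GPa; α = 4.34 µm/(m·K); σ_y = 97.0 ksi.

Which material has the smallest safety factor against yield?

material C

With everything in SI (GPa, ×10⁻⁶/K, MPa):
  material V: E = 31.40, α = 10.7, σ_y = 49.80 → σ = 47.4 MPa, n = 1.05
  material C: E = 300.2, α = 11.6, σ_y = 298.5 → σ = 491 MPa, n = 0.608
  material X: E = 210.9, α = 13.6, σ_y = 1200 → σ = 404 MPa, n = 2.97
  material Q: E = 401.0, α = 4.34, σ_y = 668.8 → σ = 245 MPa, n = 2.73
The minimum is material C at n = 0.608.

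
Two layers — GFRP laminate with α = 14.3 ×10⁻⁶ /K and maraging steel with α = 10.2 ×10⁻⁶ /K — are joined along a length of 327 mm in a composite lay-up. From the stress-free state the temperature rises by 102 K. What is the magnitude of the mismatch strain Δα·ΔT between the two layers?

Δα = |14.3 − 10.2|×10⁻⁶/K = 4.10×10⁻⁶/K.
Mismatch strain = Δα·ΔT = 4.10×10⁻⁶ × 102.0 = 4.18×10⁻⁴.

4.18×10⁻⁴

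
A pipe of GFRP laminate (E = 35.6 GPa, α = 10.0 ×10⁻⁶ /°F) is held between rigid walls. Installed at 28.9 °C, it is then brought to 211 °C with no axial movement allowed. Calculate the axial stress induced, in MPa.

117 MPa

α = 10.0×10⁻⁶/°F × 9/5 = 18.0×10⁻⁶/K.
ΔT = 182.1 K. Constrained thermal stress σ = E·α·ΔT = 35.60×10³ MPa × 18.0×10⁻⁶ × 182.1 = 117 MPa (compressive).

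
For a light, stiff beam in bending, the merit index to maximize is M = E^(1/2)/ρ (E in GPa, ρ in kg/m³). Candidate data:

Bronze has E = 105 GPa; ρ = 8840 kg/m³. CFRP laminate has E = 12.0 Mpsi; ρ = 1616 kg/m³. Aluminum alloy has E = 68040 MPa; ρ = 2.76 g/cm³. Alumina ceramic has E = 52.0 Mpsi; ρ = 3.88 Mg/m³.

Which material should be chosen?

CFRP laminate

Convert each candidate to consistent units, then evaluate M:
  bronze: E = 105.0 GPa, ρ = 8840 kg/m³
  CFRP laminate: E = 82.74 GPa, ρ = 1616 kg/m³
  aluminum alloy: E = 68.04 GPa, ρ = 2760 kg/m³
  alumina ceramic: E = 358.5 GPa, ρ = 3880 kg/m³
  CFRP laminate: M = 5.63×10⁻³
  alumina ceramic: M = 4.88×10⁻³
  aluminum alloy: M = 2.99×10⁻³
  bronze: M = 1.16×10⁻³
Highest index: CFRP laminate.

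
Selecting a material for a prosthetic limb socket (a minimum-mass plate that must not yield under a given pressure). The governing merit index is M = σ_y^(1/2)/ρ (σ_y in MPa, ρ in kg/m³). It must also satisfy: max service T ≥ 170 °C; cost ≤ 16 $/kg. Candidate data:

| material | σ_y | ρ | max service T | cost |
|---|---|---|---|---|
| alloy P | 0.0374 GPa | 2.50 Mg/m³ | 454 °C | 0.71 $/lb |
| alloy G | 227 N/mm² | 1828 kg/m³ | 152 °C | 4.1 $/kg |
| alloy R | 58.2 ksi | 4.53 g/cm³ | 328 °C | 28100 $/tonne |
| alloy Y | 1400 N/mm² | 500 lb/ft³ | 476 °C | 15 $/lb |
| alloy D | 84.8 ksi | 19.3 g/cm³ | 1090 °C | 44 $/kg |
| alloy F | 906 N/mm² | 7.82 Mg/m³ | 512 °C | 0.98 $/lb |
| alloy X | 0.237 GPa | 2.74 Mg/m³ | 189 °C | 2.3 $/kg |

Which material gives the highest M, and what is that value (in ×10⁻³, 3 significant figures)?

alloy X, M = 5.62×10⁻³

Screen on constraints: max service T ≥ 170 °C; cost ≤ 16 $/kg. Survivors: alloy P, alloy F, alloy X.
In SI units:
  alloy P: σ_y = 37.40 MPa, ρ = 2500 kg/m³
  alloy F: σ_y = 906.0 MPa, ρ = 7820 kg/m³
  alloy X: σ_y = 237.0 MPa, ρ = 2740 kg/m³
  alloy X: M = 5.62×10⁻³
  alloy F: M = 3.85×10⁻³
  alloy P: M = 2.45×10⁻³
Alloy X ranks first.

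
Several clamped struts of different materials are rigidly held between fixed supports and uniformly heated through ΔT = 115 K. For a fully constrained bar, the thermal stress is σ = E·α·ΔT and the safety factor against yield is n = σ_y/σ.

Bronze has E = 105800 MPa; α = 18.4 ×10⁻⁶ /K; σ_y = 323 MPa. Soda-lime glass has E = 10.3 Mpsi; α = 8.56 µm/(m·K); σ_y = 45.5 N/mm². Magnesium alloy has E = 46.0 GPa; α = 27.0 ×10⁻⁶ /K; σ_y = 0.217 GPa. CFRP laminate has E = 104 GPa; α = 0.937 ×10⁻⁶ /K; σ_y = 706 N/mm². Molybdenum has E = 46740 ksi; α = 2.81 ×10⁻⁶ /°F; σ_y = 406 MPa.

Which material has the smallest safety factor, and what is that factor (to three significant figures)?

With everything in SI (GPa, ×10⁻⁶/K, MPa):
  bronze: E = 105.8, α = 18.4, σ_y = 323.0 → σ = 224 MPa, n = 1.44
  soda-lime glass: E = 71.02, α = 8.56, σ_y = 45.50 → σ = 69.9 MPa, n = 0.651
  magnesium alloy: E = 46.00, α = 27.0, σ_y = 217.0 → σ = 143 MPa, n = 1.52
  CFRP laminate: E = 104.0, α = 0.937, σ_y = 706.0 → σ = 11.2 MPa, n = 63.0
  molybdenum: E = 322.3, α = 5.06, σ_y = 406.0 → σ = 187 MPa, n = 2.17
Soda-lime glass has the lowest safety factor, n = 0.651.

soda-lime glass, n = 0.651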